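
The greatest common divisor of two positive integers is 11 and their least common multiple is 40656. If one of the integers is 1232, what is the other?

For two integers, gcd × lcm = product, so the other is (11 × 40656) / 1232 = 447216 / 1232 = 363.

363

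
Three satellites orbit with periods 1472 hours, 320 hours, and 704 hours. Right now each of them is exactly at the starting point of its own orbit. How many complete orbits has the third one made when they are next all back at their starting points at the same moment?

All finish a whole number of cycles simultaneously at t = LCM of the periods.
1472 = 2^6 × 23
320 = 2^6 × 5
704 = 2^6 × 11
LCM(1472, 320, 704) = 2^6 × 5 × 11 × 23 = 80960.
Orbits for period 704: 80960 / 704 = 115.

115 orbits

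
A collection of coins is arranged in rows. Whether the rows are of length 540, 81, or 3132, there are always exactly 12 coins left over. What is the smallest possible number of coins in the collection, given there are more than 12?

N − 12 must be a common multiple of 540, 81, and 3132.
540 = 2^2 × 3^3 × 5
81 = 3^4
3132 = 2^2 × 3^3 × 29
LCM(540, 81, 3132) = 2^2 × 3^4 × 5 × 29 = 46980.
Smallest N > 12 is LCM + 12 = 46980 + 12 = 46992.

46992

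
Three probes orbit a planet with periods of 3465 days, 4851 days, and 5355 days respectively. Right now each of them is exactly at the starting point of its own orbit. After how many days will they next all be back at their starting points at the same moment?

We need the least common multiple of the intervals.
3465 = 3^2 × 5 × 7 × 11
4851 = 3^2 × 7^2 × 11
5355 = 3^2 × 5 × 7 × 17
LCM(3465, 4851, 5355) = 3^2 × 5 × 7^2 × 11 × 17 = 412335.

412335 days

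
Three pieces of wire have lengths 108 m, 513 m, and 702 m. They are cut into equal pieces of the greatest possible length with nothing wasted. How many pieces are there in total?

49

Piece length = gcd(108, 513, 702).
108 = 2^2 × 3^3
513 = 3^3 × 19
702 = 2 × 3^3 × 13
gcd(108, 513, 702) = 3^3 = 27.
Total pieces = 108/27 + 513/27 + 702/27 = 4 + 19 + 26 = 49.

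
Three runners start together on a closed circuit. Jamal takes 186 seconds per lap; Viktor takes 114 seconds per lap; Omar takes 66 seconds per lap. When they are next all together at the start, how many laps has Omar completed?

They are all back at their starting positions together after one LCM of the periods.
186 = 2 × 3 × 31
114 = 2 × 3 × 19
66 = 2 × 3 × 11
LCM(186, 114, 66) = 2 × 3 × 11 × 19 × 31 = 38874.
Laps for period 66: 38874 / 66 = 589.

589 laps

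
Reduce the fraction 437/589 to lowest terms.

437 = 19 × 23
589 = 19 × 31
gcd(437, 589) = 19.
Divide numerator and denominator by 19: 437/589 = 23/31.

23/31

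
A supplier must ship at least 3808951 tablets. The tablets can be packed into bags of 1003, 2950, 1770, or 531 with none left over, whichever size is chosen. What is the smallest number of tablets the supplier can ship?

4062150

The number of tablets must be a common multiple of 1003, 2950, 1770, and 531, so a multiple of their LCM.
1003 = 17 × 59
2950 = 2 × 5^2 × 59
1770 = 2 × 3 × 5 × 59
531 = 3^2 × 59
LCM(1003, 2950, 1770, 531) = 2 × 3^2 × 5^2 × 17 × 59 = 451350.
Smallest multiple of 451350 that is ≥ 3808951: ⌈3808951/451350⌉ × 451350 = 9 × 451350 = 4062150.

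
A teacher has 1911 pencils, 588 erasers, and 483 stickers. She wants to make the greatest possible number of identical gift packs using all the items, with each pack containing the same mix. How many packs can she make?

The pack count must divide each quantity, so the greatest is gcd(1911, 588, 483).
1911 = 3 × 7^2 × 13
588 = 2^2 × 3 × 7^2
483 = 3 × 7 × 23
gcd(1911, 588, 483) = 3 × 7 = 21.

21 packs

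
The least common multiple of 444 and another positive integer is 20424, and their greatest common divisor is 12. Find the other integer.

552

gcd × lcm = product of the two integers, so the other integer is (12 × 20424) / 444 = 552.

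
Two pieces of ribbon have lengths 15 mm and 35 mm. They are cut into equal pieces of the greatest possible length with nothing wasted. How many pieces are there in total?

10

Piece length = gcd(15, 35).
15 = 3 × 5
35 = 5 × 7
gcd(15, 35) = 5.
Total pieces = 15/5 + 35/5 = 3 + 7 = 10.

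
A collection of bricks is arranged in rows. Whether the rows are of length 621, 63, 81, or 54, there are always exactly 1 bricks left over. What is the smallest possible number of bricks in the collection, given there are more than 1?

N − 1 must be a common multiple of 621, 63, 81, and 54.
621 = 3^3 × 23
63 = 3^2 × 7
81 = 3^4
54 = 2 × 3^3
LCM(621, 63, 81, 54) = 2 × 3^4 × 7 × 23 = 26082.
Smallest N > 1 is LCM + 1 = 26082 + 1 = 26083.

26083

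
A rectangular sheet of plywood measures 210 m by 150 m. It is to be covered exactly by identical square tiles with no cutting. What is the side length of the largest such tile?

The tile side must divide both 210 and 150, so the largest is their gcd.
210 = 2 × 3 × 5 × 7
150 = 2 × 3 × 5^2
gcd(210, 150) = 2 × 3 × 5 = 30.

30 m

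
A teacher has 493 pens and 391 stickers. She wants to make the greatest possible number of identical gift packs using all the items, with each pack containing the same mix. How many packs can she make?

17 packs

The pack count must divide each quantity, so the greatest is gcd(493, 391).
493 = 17 × 29
391 = 17 × 23
gcd(493, 391) = 17.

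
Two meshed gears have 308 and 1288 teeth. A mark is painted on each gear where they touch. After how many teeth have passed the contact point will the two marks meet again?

14168 teeth

They coincide at every common multiple of the periods; the first is the LCM.
308 = 2^2 × 7 × 11
1288 = 2^3 × 7 × 23
LCM(308, 1288) = 2^3 × 7 × 11 × 23 = 14168.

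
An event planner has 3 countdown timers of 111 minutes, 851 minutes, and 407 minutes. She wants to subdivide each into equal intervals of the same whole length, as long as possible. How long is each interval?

37 minutes

The interval must divide each timer length; the longest such is the gcd.
111 = 3 × 37
851 = 23 × 37
407 = 11 × 37
gcd(111, 851, 407) = 37.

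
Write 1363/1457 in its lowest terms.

29/31

1363 = 29 × 47
1457 = 31 × 47
gcd(1363, 1457) = 47.
Divide numerator and denominator by 47: 1363/1457 = 29/31.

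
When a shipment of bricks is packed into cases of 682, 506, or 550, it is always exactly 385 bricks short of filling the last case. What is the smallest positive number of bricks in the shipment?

Being 385 short of a full case of size k means N ≡ −385 (mod k), i.e. N + 385 is a multiple of each size.
682 = 2 × 11 × 31
506 = 2 × 11 × 23
550 = 2 × 5^2 × 11
LCM(682, 506, 550) = 2 × 5^2 × 11 × 23 × 31 = 392150.
Smallest positive N is 392150 − 385 = 391765.

391765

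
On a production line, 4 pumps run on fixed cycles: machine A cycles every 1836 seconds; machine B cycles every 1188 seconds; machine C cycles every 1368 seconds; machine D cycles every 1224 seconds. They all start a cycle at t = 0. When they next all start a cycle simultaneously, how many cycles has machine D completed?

They are all back at their starting positions together after one LCM of the periods.
1836 = 2^2 × 3^3 × 17
1188 = 2^2 × 3^3 × 11
1368 = 2^3 × 3^2 × 19
1224 = 2^3 × 3^2 × 17
LCM(1836, 1188, 1368, 1224) = 2^3 × 3^3 × 11 × 17 × 19 = 767448.
Cycles for period 1224: 767448 / 1224 = 627.

627 cycles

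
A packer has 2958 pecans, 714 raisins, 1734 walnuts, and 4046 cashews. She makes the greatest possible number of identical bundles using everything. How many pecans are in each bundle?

87

Number of bundles = gcd(2958, 714, 1734, 4046).
2958 = 2 × 3 × 17 × 29
714 = 2 × 3 × 7 × 17
1734 = 2 × 3 × 17^2
4046 = 2 × 7 × 17^2
gcd(2958, 714, 1734, 4046) = 2 × 17 = 34.
pecans per bundle = 2958 / 34 = 87.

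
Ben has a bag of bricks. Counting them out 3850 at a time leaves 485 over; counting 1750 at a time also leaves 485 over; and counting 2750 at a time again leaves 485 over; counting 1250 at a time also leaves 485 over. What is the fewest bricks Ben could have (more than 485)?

N − 485 must be a common multiple of 3850, 1750, 2750, and 1250.
3850 = 2 × 5^2 × 7 × 11
1750 = 2 × 5^3 × 7
2750 = 2 × 5^3 × 11
1250 = 2 × 5^4
LCM(3850, 1750, 2750, 1250) = 2 × 5^4 × 7 × 11 = 96250.
Smallest N > 485 is LCM + 485 = 96250 + 485 = 96735.

96735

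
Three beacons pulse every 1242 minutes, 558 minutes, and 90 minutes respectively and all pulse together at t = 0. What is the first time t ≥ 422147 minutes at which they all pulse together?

Joint pulses occur at multiples of LCM(1242, 558, 90).
1242 = 2 × 3^3 × 23
558 = 2 × 3^2 × 31
90 = 2 × 3^2 × 5
LCM(1242, 558, 90) = 2 × 3^3 × 5 × 23 × 31 = 192510.
Smallest multiple of 192510 that is ≥ 422147: ⌈422147/192510⌉ × 192510 = 3 × 192510 = 577530.

577530 minutes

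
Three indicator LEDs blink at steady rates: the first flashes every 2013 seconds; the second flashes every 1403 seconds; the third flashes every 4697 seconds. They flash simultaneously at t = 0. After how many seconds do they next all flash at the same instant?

324093 seconds

We need the least common multiple of the intervals.
2013 = 3 × 11 × 61
1403 = 23 × 61
4697 = 7 × 11 × 61
LCM(2013, 1403, 4697) = 3 × 7 × 11 × 23 × 61 = 324093.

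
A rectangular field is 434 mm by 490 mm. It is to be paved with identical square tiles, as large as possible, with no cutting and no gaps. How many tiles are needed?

Tile side = gcd(434, 490).
434 = 2 × 7 × 31
490 = 2 × 5 × 7^2
gcd(434, 490) = 2 × 7 = 14.
Tiles: (434/14) × (490/14) = 31 × 35 = 1085.

1085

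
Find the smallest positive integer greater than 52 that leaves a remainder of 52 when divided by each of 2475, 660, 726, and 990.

108952

N − 52 must be a common multiple of 2475, 660, 726, and 990.
2475 = 3^2 × 5^2 × 11
660 = 2^2 × 3 × 5 × 11
726 = 2 × 3 × 11^2
990 = 2 × 3^2 × 5 × 11
LCM(2475, 660, 726, 990) = 2^2 × 3^2 × 5^2 × 11^2 = 108900.
Smallest N > 52 is LCM + 52 = 108900 + 52 = 108952.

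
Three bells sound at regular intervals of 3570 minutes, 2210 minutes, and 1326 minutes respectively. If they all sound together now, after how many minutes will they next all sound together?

The first simultaneous occurrence is after LCM of the individual periods.
3570 = 2 × 3 × 5 × 7 × 17
2210 = 2 × 5 × 13 × 17
1326 = 2 × 3 × 13 × 17
LCM(3570, 2210, 1326) = 2 × 3 × 5 × 7 × 13 × 17 = 46410.

46410 minutes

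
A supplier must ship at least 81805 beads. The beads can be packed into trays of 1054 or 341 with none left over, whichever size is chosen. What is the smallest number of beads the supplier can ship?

The number of beads must be a common multiple of 1054 and 341, so a multiple of their LCM.
1054 = 2 × 17 × 31
341 = 11 × 31
LCM(1054, 341) = 2 × 11 × 17 × 31 = 11594.
Smallest multiple of 11594 that is ≥ 81805: ⌈81805/11594⌉ × 11594 = 8 × 11594 = 92752.

92752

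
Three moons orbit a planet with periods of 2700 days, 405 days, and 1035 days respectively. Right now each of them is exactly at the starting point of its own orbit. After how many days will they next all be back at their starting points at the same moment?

186300 days

We need the least common multiple of the intervals.
2700 = 2^2 × 3^3 × 5^2
405 = 3^4 × 5
1035 = 3^2 × 5 × 23
LCM(2700, 405, 1035) = 2^2 × 3^4 × 5^2 × 23 = 186300.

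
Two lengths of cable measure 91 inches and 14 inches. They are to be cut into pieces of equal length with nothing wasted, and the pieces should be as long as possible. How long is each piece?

7 inches

By the Euclidean algorithm:
91 = 6 × 14 + 7
14 = 2 × 7 + 0
gcd(91, 14) = 7.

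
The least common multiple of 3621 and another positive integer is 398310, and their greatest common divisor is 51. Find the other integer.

5610

gcd × lcm = product of the two integers, so the other integer is (51 × 398310) / 3621 = 5610.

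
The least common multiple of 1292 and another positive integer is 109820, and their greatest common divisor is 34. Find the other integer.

2890

gcd × lcm = product of the two integers, so the other integer is (34 × 109820) / 1292 = 2890.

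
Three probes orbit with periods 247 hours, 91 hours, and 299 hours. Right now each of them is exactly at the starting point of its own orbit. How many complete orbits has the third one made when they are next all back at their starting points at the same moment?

They are all back at their starting positions together after one LCM of the periods.
247 = 13 × 19
91 = 7 × 13
299 = 13 × 23
LCM(247, 91, 299) = 7 × 13 × 19 × 23 = 39767.
Orbits for period 299: 39767 / 299 = 133.

133 orbits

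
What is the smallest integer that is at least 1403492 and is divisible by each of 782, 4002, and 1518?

1496748

The integer must be a common multiple of 782, 4002, and 1518, so a multiple of their LCM.
782 = 2 × 17 × 23
4002 = 2 × 3 × 23 × 29
1518 = 2 × 3 × 11 × 23
LCM(782, 4002, 1518) = 2 × 3 × 11 × 17 × 23 × 29 = 748374.
Smallest multiple of 748374 that is ≥ 1403492: ⌈1403492/748374⌉ × 748374 = 2 × 748374 = 1496748.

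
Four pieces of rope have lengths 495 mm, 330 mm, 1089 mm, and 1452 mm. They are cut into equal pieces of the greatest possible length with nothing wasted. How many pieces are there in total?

Piece length = gcd(495, 330, 1089, 1452).
495 = 3^2 × 5 × 11
330 = 2 × 3 × 5 × 11
1089 = 3^2 × 11^2
1452 = 2^2 × 3 × 11^2
gcd(495, 330, 1089, 1452) = 3 × 11 = 33.
Total pieces = 495/33 + 330/33 + 1089/33 + 1452/33 = 15 + 10 + 33 + 44 = 102.

102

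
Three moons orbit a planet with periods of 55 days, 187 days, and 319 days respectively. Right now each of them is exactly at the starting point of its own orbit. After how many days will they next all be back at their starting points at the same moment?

27115 days

We need the least common multiple of the intervals.
55 = 5 × 11
187 = 11 × 17
319 = 11 × 29
LCM(55, 187, 319) = 5 × 11 × 17 × 29 = 27115.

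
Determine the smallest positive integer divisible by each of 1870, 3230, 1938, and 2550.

1870 = 2 × 5 × 11 × 17
3230 = 2 × 5 × 17 × 19
1938 = 2 × 3 × 17 × 19
2550 = 2 × 3 × 5^2 × 17
LCM(1870, 3230, 1938, 2550) = 2 × 3 × 5^2 × 11 × 17 × 19 = 532950.

532950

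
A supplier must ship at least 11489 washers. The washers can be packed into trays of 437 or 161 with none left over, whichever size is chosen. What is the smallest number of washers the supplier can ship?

The number of washers must be a common multiple of 437 and 161, so a multiple of their LCM.
437 = 19 × 23
161 = 7 × 23
LCM(437, 161) = 7 × 19 × 23 = 3059.
Smallest multiple of 3059 that is ≥ 11489: ⌈11489/3059⌉ × 3059 = 4 × 3059 = 12236.

12236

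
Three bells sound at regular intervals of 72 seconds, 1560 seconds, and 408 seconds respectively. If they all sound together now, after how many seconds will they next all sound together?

79560 seconds

The first simultaneous occurrence is after LCM of the individual periods.
72 = 2^3 × 3^2
1560 = 2^3 × 3 × 5 × 13
408 = 2^3 × 3 × 17
LCM(72, 1560, 408) = 2^3 × 3^2 × 5 × 13 × 17 = 79560.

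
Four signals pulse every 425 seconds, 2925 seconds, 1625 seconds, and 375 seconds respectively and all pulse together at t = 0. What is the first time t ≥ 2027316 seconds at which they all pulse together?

2237625 seconds

Joint pulses occur at multiples of LCM(425, 2925, 1625, 375).
425 = 5^2 × 17
2925 = 3^2 × 5^2 × 13
1625 = 5^3 × 13
375 = 3 × 5^3
LCM(425, 2925, 1625, 375) = 3^2 × 5^3 × 13 × 17 = 248625.
Smallest multiple of 248625 that is ≥ 2027316: ⌈2027316/248625⌉ × 248625 = 9 × 248625 = 2237625.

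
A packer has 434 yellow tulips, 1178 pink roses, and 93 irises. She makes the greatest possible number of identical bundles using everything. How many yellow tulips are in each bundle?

Number of bundles = gcd(434, 1178, 93).
434 = 2 × 7 × 31
1178 = 2 × 19 × 31
93 = 3 × 31
gcd(434, 1178, 93) = 31.
yellow tulips per bundle = 434 / 31 = 14.

14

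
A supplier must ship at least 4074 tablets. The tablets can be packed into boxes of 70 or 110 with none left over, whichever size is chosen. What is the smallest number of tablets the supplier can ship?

4620

The number of tablets must be a common multiple of 70 and 110, so a multiple of their LCM.
70 = 2 × 5 × 7
110 = 2 × 5 × 11
LCM(70, 110) = 2 × 5 × 7 × 11 = 770.
Smallest multiple of 770 that is ≥ 4074: ⌈4074/770⌉ × 770 = 6 × 770 = 4620.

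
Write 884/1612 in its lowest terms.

884 = 2^2 × 13 × 17
1612 = 2^2 × 13 × 31
gcd(884, 1612) = 2^2 × 13 = 52.
Divide numerator and denominator by 52: 884/1612 = 17/31.

17/31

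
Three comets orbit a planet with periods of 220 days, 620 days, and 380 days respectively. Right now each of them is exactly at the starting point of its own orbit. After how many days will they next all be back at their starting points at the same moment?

They coincide at every common multiple of the periods; the first is the LCM.
220 = 2^2 × 5 × 11
620 = 2^2 × 5 × 31
380 = 2^2 × 5 × 19
LCM(220, 620, 380) = 2^2 × 5 × 11 × 19 × 31 = 129580.

129580 days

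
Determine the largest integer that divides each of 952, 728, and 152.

952 = 2^3 × 7 × 17
728 = 2^3 × 7 × 13
152 = 2^3 × 19
gcd(952, 728, 152) = 2^3 = 8.

8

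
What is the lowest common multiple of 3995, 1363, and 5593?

810985

3995 = 5 × 17 × 47
1363 = 29 × 47
5593 = 7 × 17 × 47
LCM(3995, 1363, 5593) = 5 × 7 × 17 × 29 × 47 = 810985.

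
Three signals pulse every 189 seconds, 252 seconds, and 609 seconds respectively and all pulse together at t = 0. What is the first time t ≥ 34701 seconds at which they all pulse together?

Joint pulses occur at multiples of LCM(189, 252, 609).
189 = 3^3 × 7
252 = 2^2 × 3^2 × 7
609 = 3 × 7 × 29
LCM(189, 252, 609) = 2^2 × 3^3 × 7 × 29 = 21924.
Smallest multiple of 21924 that is ≥ 34701: ⌈34701/21924⌉ × 21924 = 2 × 21924 = 43848.

43848 seconds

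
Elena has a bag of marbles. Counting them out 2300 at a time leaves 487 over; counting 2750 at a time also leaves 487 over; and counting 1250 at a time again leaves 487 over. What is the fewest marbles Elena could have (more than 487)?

N − 487 must be a common multiple of 2300, 2750, and 1250.
2300 = 2^2 × 5^2 × 23
2750 = 2 × 5^3 × 11
1250 = 2 × 5^4
LCM(2300, 2750, 1250) = 2^2 × 5^4 × 11 × 23 = 632500.
Smallest N > 487 is LCM + 487 = 632500 + 487 = 632987.

632987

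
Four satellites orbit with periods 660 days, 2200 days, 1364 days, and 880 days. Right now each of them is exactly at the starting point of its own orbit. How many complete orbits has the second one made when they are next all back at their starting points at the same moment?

All finish a whole number of cycles simultaneously at t = LCM of the periods.
660 = 2^2 × 3 × 5 × 11
2200 = 2^3 × 5^2 × 11
1364 = 2^2 × 11 × 31
880 = 2^4 × 5 × 11
LCM(660, 2200, 1364, 880) = 2^4 × 3 × 5^2 × 11 × 31 = 409200.
Orbits for period 2200: 409200 / 2200 = 186.

186 orbits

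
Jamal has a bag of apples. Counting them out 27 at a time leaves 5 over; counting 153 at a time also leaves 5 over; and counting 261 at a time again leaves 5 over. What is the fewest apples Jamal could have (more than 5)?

N − 5 must be a common multiple of 27, 153, and 261.
27 = 3^3
153 = 3^2 × 17
261 = 3^2 × 29
LCM(27, 153, 261) = 3^3 × 17 × 29 = 13311.
Smallest N > 5 is LCM + 5 = 13311 + 5 = 13316.

13316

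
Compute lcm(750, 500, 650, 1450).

565500

750 = 2 × 3 × 5^3
500 = 2^2 × 5^3
650 = 2 × 5^2 × 13
1450 = 2 × 5^2 × 29
LCM(750, 500, 650, 1450) = 2^2 × 3 × 5^3 × 13 × 29 = 565500.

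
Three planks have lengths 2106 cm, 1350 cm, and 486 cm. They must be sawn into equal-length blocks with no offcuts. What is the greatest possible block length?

This is the greatest common divisor of 2106, 1350, and 486.
2106 = 2 × 3^4 × 13
1350 = 2 × 3^3 × 5^2
486 = 2 × 3^5
gcd(2106, 1350, 486) = 2 × 3^3 = 54.

54 cm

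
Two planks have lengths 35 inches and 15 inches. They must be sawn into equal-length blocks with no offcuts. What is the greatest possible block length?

By the Euclidean algorithm:
35 = 2 × 15 + 5
15 = 3 × 5 + 0
gcd(35, 15) = 5.

5 inches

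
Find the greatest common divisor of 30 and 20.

10

30 = 2 × 3 × 5
20 = 2^2 × 5
gcd(30, 20) = 2 × 5 = 10.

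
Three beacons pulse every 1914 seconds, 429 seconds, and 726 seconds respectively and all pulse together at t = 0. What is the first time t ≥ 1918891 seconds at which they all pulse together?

2189616 seconds

Joint pulses occur at multiples of LCM(1914, 429, 726).
1914 = 2 × 3 × 11 × 29
429 = 3 × 11 × 13
726 = 2 × 3 × 11^2
LCM(1914, 429, 726) = 2 × 3 × 11^2 × 13 × 29 = 273702.
Smallest multiple of 273702 that is ≥ 1918891: ⌈1918891/273702⌉ × 273702 = 8 × 273702 = 2189616.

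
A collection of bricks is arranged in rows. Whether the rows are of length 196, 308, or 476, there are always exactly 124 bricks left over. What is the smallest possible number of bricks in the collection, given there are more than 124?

N − 124 must be a common multiple of 196, 308, and 476.
196 = 2^2 × 7^2
308 = 2^2 × 7 × 11
476 = 2^2 × 7 × 17
LCM(196, 308, 476) = 2^2 × 7^2 × 11 × 17 = 36652.
Smallest N > 124 is LCM + 124 = 36652 + 124 = 36776.

36776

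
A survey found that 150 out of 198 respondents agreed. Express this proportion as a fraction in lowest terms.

150 = 2 × 3 × 5^2
198 = 2 × 3^2 × 11
gcd(150, 198) = 2 × 3 = 6.
Divide numerator and denominator by 6: 150/198 = 25/33.

25/33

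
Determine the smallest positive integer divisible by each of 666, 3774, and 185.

666 = 2 × 3^2 × 37
3774 = 2 × 3 × 17 × 37
185 = 5 × 37
LCM(666, 3774, 185) = 2 × 3^2 × 5 × 17 × 37 = 56610.

56610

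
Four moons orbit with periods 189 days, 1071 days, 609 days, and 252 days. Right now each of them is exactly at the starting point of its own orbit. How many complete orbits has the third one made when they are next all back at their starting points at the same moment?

612 orbits

The first common completion time is the LCM of the periods.
189 = 3^3 × 7
1071 = 3^2 × 7 × 17
609 = 3 × 7 × 29
252 = 2^2 × 3^2 × 7
LCM(189, 1071, 609, 252) = 2^2 × 3^3 × 7 × 17 × 29 = 372708.
Orbits for period 609: 372708 / 609 = 612.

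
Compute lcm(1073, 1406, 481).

1073 = 29 × 37
1406 = 2 × 19 × 37
481 = 13 × 37
LCM(1073, 1406, 481) = 2 × 13 × 19 × 29 × 37 = 530062.

530062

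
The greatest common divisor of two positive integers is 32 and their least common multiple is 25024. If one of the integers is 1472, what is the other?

For two integers, gcd × lcm = product, so the other is (32 × 25024) / 1472 = 800768 / 1472 = 544.

544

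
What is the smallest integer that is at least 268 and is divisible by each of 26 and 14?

The integer must be a common multiple of 26 and 14, so a multiple of their LCM.
26 = 2 × 13
14 = 2 × 7
LCM(26, 14) = 2 × 7 × 13 = 182.
Smallest multiple of 182 that is ≥ 268: ⌈268/182⌉ × 182 = 2 × 182 = 364.

364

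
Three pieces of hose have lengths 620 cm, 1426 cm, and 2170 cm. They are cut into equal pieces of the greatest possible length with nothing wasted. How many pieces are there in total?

Piece length = gcd(620, 1426, 2170).
620 = 2^2 × 5 × 31
1426 = 2 × 23 × 31
2170 = 2 × 5 × 7 × 31
gcd(620, 1426, 2170) = 2 × 31 = 62.
Total pieces = 620/62 + 1426/62 + 2170/62 = 10 + 23 + 35 = 68.

68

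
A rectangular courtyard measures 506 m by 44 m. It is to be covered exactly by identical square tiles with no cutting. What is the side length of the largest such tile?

The tile side must divide both 506 and 44, so the largest is their gcd.
506 = 2 × 11 × 23
44 = 2^2 × 11
gcd(506, 44) = 2 × 11 = 22.

22 m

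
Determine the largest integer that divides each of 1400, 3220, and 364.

1400 = 2^3 × 5^2 × 7
3220 = 2^2 × 5 × 7 × 23
364 = 2^2 × 7 × 13
gcd(1400, 3220, 364) = 2^2 × 7 = 28.

28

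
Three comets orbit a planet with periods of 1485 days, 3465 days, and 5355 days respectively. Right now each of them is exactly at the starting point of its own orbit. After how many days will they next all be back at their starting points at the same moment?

176715 days

They coincide at every common multiple of the periods; the first is the LCM.
1485 = 3^3 × 5 × 11
3465 = 3^2 × 5 × 7 × 11
5355 = 3^2 × 5 × 7 × 17
LCM(1485, 3465, 5355) = 3^3 × 5 × 7 × 11 × 17 = 176715.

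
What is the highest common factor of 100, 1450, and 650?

50

100 = 2^2 × 5^2
1450 = 2 × 5^2 × 29
650 = 2 × 5^2 × 13
gcd(100, 1450, 650) = 2 × 5^2 = 50.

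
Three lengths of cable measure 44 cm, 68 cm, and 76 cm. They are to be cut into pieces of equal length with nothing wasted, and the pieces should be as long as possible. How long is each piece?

Each piece length must divide every original length, so the longest possible is gcd(44, 68, 76).
44 = 2^2 × 11
68 = 2^2 × 17
76 = 2^2 × 19
gcd(44, 68, 76) = 2^2 = 4.

4 cm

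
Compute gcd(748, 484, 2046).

22

748 = 2^2 × 11 × 17
484 = 2^2 × 11^2
2046 = 2 × 3 × 11 × 31
gcd(748, 484, 2046) = 2 × 11 = 22.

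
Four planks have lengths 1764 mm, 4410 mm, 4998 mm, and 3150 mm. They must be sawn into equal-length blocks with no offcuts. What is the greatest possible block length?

42 mm

The block length must divide every plank, so the greatest is gcd(1764, 4410, 4998, 3150).
1764 = 2^2 × 3^2 × 7^2
4410 = 2 × 3^2 × 5 × 7^2
4998 = 2 × 3 × 7^2 × 17
3150 = 2 × 3^2 × 5^2 × 7
gcd(1764, 4410, 4998, 3150) = 2 × 3 × 7 = 42.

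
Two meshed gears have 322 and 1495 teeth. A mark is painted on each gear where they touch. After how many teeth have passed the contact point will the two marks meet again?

20930 teeth

The first simultaneous occurrence is after LCM of the individual periods.
322 = 2 × 7 × 23
1495 = 5 × 13 × 23
LCM(322, 1495) = 2 × 5 × 7 × 13 × 23 = 20930.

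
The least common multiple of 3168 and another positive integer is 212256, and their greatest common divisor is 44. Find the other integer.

gcd × lcm = product of the two integers, so the other integer is (44 × 212256) / 3168 = 2948.

2948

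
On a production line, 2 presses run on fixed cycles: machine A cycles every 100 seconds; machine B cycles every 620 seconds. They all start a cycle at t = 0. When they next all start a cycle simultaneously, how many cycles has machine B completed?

All finish a whole number of cycles simultaneously at t = LCM of the periods.
100 = 2^2 × 5^2
620 = 2^2 × 5 × 31
LCM(100, 620) = 2^2 × 5^2 × 31 = 3100.
Cycles for period 620: 3100 / 620 = 5.

5 cycles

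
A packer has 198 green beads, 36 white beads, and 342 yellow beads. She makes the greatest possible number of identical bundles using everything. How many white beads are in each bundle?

Number of bundles = gcd(198, 36, 342).
198 = 2 × 3^2 × 11
36 = 2^2 × 3^2
342 = 2 × 3^2 × 19
gcd(198, 36, 342) = 2 × 3^2 = 18.
white beads per bundle = 36 / 18 = 2.

2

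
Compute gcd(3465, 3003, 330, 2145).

3465 = 3^2 × 5 × 7 × 11
3003 = 3 × 7 × 11 × 13
330 = 2 × 3 × 5 × 11
2145 = 3 × 5 × 11 × 13
gcd(3465, 3003, 330, 2145) = 3 × 11 = 33.

33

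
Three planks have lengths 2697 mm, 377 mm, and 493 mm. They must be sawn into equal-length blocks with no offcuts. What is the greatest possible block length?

29 mm

This is the greatest common divisor of 2697, 377, and 493.
2697 = 3 × 29 × 31
377 = 13 × 29
493 = 17 × 29
gcd(2697, 377, 493) = 29.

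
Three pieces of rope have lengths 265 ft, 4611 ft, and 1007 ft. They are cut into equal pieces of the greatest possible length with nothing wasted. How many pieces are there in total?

Piece length = gcd(265, 4611, 1007).
265 = 5 × 53
4611 = 3 × 29 × 53
1007 = 19 × 53
gcd(265, 4611, 1007) = 53.
Total pieces = 265/53 + 4611/53 + 1007/53 = 5 + 87 + 19 = 111.

111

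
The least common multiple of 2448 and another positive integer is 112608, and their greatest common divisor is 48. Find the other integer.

2208

gcd × lcm = product of the two integers, so the other integer is (48 × 112608) / 2448 = 2208.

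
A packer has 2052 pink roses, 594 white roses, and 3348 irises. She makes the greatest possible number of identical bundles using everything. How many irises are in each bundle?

Number of bundles = gcd(2052, 594, 3348).
2052 = 2^2 × 3^3 × 19
594 = 2 × 3^3 × 11
3348 = 2^2 × 3^3 × 31
gcd(2052, 594, 3348) = 2 × 3^3 = 54.
irises per bundle = 3348 / 54 = 62.

62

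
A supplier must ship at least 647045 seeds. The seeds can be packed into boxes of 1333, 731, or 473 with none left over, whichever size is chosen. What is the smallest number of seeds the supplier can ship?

The number of seeds must be a common multiple of 1333, 731, and 473, so a multiple of their LCM.
1333 = 31 × 43
731 = 17 × 43
473 = 11 × 43
LCM(1333, 731, 473) = 11 × 17 × 31 × 43 = 249271.
Smallest multiple of 249271 that is ≥ 647045: ⌈647045/249271⌉ × 249271 = 3 × 249271 = 747813.

747813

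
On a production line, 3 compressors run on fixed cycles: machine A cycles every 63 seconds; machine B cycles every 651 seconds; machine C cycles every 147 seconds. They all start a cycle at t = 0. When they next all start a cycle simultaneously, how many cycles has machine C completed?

93 cycles

They are all back at their starting positions together after one LCM of the periods.
63 = 3^2 × 7
651 = 3 × 7 × 31
147 = 3 × 7^2
LCM(63, 651, 147) = 3^2 × 7^2 × 31 = 13671.
Cycles for period 147: 13671 / 147 = 93.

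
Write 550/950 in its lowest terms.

550 = 2 × 5^2 × 11
950 = 2 × 5^2 × 19
gcd(550, 950) = 2 × 5^2 = 50.
Divide numerator and denominator by 50: 550/950 = 11/19.

11/19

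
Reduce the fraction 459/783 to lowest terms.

459 = 3^3 × 17
783 = 3^3 × 29
gcd(459, 783) = 3^3 = 27.
Divide numerator and denominator by 27: 459/783 = 17/29.

17/29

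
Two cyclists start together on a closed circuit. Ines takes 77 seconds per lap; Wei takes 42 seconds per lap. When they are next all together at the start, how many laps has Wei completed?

The first common completion time is the LCM of the periods.
77 = 7 × 11
42 = 2 × 3 × 7
LCM(77, 42) = 2 × 3 × 7 × 11 = 462.
Laps for period 42: 462 / 42 = 11.

11 laps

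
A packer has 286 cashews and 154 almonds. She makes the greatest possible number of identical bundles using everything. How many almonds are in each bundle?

7

Number of bundles = gcd(286, 154).
286 = 2 × 11 × 13
154 = 2 × 7 × 11
gcd(286, 154) = 2 × 11 = 22.
almonds per bundle = 154 / 22 = 7.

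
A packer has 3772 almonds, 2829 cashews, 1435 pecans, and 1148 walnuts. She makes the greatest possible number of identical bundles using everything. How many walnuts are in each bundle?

Number of bundles = gcd(3772, 2829, 1435, 1148).
3772 = 2^2 × 23 × 41
2829 = 3 × 23 × 41
1435 = 5 × 7 × 41
1148 = 2^2 × 7 × 41
gcd(3772, 2829, 1435, 1148) = 41.
walnuts per bundle = 1148 / 41 = 28.

28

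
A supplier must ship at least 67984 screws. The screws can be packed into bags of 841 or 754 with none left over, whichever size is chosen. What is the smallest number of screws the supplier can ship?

87464

The number of screws must be a common multiple of 841 and 754, so a multiple of their LCM.
841 = 29^2
754 = 2 × 13 × 29
LCM(841, 754) = 2 × 13 × 29^2 = 21866.
Smallest multiple of 21866 that is ≥ 67984: ⌈67984/21866⌉ × 21866 = 4 × 21866 = 87464.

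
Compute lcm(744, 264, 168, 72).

171864

744 = 2^3 × 3 × 31
264 = 2^3 × 3 × 11
168 = 2^3 × 3 × 7
72 = 2^3 × 3^2
LCM(744, 264, 168, 72) = 2^3 × 3^2 × 7 × 11 × 31 = 171864.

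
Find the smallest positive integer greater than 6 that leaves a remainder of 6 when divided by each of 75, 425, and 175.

N − 6 must be a common multiple of 75, 425, and 175.
75 = 3 × 5^2
425 = 5^2 × 17
175 = 5^2 × 7
LCM(75, 425, 175) = 3 × 5^2 × 7 × 17 = 8925.
Smallest N > 6 is LCM + 6 = 8925 + 6 = 8931.

8931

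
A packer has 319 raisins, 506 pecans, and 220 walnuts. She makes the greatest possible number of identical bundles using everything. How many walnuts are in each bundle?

20

Number of bundles = gcd(319, 506, 220).
319 = 11 × 29
506 = 2 × 11 × 23
220 = 2^2 × 5 × 11
gcd(319, 506, 220) = 11.
walnuts per bundle = 220 / 11 = 20.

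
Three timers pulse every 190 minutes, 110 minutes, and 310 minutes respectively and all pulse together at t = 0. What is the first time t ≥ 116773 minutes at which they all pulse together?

129580 minutes

Joint pulses occur at multiples of LCM(190, 110, 310).
190 = 2 × 5 × 19
110 = 2 × 5 × 11
310 = 2 × 5 × 31
LCM(190, 110, 310) = 2 × 5 × 11 × 19 × 31 = 64790.
Smallest multiple of 64790 that is ≥ 116773: ⌈116773/64790⌉ × 64790 = 2 × 64790 = 129580.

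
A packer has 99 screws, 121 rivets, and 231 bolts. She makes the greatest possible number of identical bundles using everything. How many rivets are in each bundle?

11

Number of bundles = gcd(99, 121, 231).
99 = 3^2 × 11
121 = 11^2
231 = 3 × 7 × 11
gcd(99, 121, 231) = 11.
rivets per bundle = 121 / 11 = 11.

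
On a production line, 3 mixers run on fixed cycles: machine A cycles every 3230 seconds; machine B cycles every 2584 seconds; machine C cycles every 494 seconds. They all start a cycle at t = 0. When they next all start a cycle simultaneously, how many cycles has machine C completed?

340 cycles

The first common completion time is the LCM of the periods.
3230 = 2 × 5 × 17 × 19
2584 = 2^3 × 17 × 19
494 = 2 × 13 × 19
LCM(3230, 2584, 494) = 2^3 × 5 × 13 × 17 × 19 = 167960.
Cycles for period 494: 167960 / 494 = 340.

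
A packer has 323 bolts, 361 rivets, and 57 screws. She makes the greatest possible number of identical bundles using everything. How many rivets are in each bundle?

19

Number of bundles = gcd(323, 361, 57).
323 = 17 × 19
361 = 19^2
57 = 3 × 19
gcd(323, 361, 57) = 19.
rivets per bundle = 361 / 19 = 19.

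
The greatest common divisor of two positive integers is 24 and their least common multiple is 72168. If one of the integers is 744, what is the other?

For two integers, gcd × lcm = product, so the other is (24 × 72168) / 744 = 1732032 / 744 = 2328.

2328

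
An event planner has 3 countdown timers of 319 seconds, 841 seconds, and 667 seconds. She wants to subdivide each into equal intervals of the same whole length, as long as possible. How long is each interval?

The interval must divide each timer length; the longest such is the gcd.
319 = 11 × 29
841 = 29^2
667 = 23 × 29
gcd(319, 841, 667) = 29.

29 seconds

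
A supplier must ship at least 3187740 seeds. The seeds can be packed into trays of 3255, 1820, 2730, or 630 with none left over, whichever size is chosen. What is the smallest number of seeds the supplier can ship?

The number of seeds must be a common multiple of 3255, 1820, 2730, and 630, so a multiple of their LCM.
3255 = 3 × 5 × 7 × 31
1820 = 2^2 × 5 × 7 × 13
2730 = 2 × 3 × 5 × 7 × 13
630 = 2 × 3^2 × 5 × 7
LCM(3255, 1820, 2730, 630) = 2^2 × 3^2 × 5 × 7 × 13 × 31 = 507780.
Smallest multiple of 507780 that is ≥ 3187740: ⌈3187740/507780⌉ × 507780 = 7 × 507780 = 3554460.

3554460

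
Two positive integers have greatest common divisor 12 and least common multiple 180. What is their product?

For any two positive integers, gcd × lcm = product = 12 × 180 = 2160.

2160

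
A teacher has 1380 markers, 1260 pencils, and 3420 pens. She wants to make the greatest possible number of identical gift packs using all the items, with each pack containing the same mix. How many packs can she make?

60 packs

The pack count must divide each quantity, so the greatest is gcd(1380, 1260, 3420).
1380 = 2^2 × 3 × 5 × 23
1260 = 2^2 × 3^2 × 5 × 7
3420 = 2^2 × 3^2 × 5 × 19
gcd(1380, 1260, 3420) = 2^2 × 3 × 5 = 60.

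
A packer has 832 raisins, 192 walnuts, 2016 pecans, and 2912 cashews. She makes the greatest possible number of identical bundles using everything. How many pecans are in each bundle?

Number of bundles = gcd(832, 192, 2016, 2912).
832 = 2^6 × 13
192 = 2^6 × 3
2016 = 2^5 × 3^2 × 7
2912 = 2^5 × 7 × 13
gcd(832, 192, 2016, 2912) = 2^5 = 32.
pecans per bundle = 2016 / 32 = 63.

63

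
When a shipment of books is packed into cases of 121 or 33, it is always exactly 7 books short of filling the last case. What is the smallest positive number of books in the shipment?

356

Being 7 short of a full case of size k means N ≡ −7 (mod k), i.e. N + 7 is a multiple of each size.
121 = 11^2
33 = 3 × 11
LCM(121, 33) = 3 × 11^2 = 363.
Smallest positive N is 363 − 7 = 356.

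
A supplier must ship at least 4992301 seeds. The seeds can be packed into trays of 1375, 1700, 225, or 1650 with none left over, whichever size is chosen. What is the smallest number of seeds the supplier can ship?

The number of seeds must be a common multiple of 1375, 1700, 225, and 1650, so a multiple of their LCM.
1375 = 5^3 × 11
1700 = 2^2 × 5^2 × 17
225 = 3^2 × 5^2
1650 = 2 × 3 × 5^2 × 11
LCM(1375, 1700, 225, 1650) = 2^2 × 3^2 × 5^3 × 11 × 17 = 841500.
Smallest multiple of 841500 that is ≥ 4992301: ⌈4992301/841500⌉ × 841500 = 6 × 841500 = 5049000.

5049000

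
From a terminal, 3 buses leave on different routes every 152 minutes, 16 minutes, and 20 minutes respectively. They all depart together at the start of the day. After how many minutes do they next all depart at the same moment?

They coincide at every common multiple of the periods; the first is the LCM.
152 = 2^3 × 19
16 = 2^4
20 = 2^2 × 5
LCM(152, 16, 20) = 2^4 × 5 × 19 = 1520.

1520 minutes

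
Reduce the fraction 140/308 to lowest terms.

5/11

140 = 2^2 × 5 × 7
308 = 2^2 × 7 × 11
gcd(140, 308) = 2^2 × 7 = 28.
Divide numerator and denominator by 28: 140/308 = 5/11.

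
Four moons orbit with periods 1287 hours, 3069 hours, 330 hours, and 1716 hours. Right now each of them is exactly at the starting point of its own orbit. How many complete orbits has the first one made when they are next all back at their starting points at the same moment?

They are all back at their starting positions together after one LCM of the periods.
1287 = 3^2 × 11 × 13
3069 = 3^2 × 11 × 31
330 = 2 × 3 × 5 × 11
1716 = 2^2 × 3 × 11 × 13
LCM(1287, 3069, 330, 1716) = 2^2 × 3^2 × 5 × 11 × 13 × 31 = 797940.
Orbits for period 1287: 797940 / 1287 = 620.

620 orbits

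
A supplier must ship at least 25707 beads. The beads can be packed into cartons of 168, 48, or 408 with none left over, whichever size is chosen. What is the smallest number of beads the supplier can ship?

28560

The number of beads must be a common multiple of 168, 48, and 408, so a multiple of their LCM.
168 = 2^3 × 3 × 7
48 = 2^4 × 3
408 = 2^3 × 3 × 17
LCM(168, 48, 408) = 2^4 × 3 × 7 × 17 = 5712.
Smallest multiple of 5712 that is ≥ 25707: ⌈25707/5712⌉ × 5712 = 5 × 5712 = 28560.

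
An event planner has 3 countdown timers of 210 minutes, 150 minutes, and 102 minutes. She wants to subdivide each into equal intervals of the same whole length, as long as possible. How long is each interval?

The interval must divide each timer length; the longest such is the gcd.
210 = 2 × 3 × 5 × 7
150 = 2 × 3 × 5^2
102 = 2 × 3 × 17
gcd(210, 150, 102) = 2 × 3 = 6.

6 minutes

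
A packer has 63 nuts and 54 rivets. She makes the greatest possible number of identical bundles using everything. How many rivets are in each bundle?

Number of bundles = gcd(63, 54).
63 = 3^2 × 7
54 = 2 × 3^3
gcd(63, 54) = 3^2 = 9.
rivets per bundle = 54 / 9 = 6.

6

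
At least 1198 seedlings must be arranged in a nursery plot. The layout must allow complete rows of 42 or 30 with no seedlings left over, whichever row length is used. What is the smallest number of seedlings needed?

The number of seedlings must be a common multiple of 42 and 30, so a multiple of their LCM.
42 = 2 × 3 × 7
30 = 2 × 3 × 5
LCM(42, 30) = 2 × 3 × 5 × 7 = 210.
Smallest multiple of 210 that is ≥ 1198: ⌈1198/210⌉ × 210 = 6 × 210 = 1260.

1260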